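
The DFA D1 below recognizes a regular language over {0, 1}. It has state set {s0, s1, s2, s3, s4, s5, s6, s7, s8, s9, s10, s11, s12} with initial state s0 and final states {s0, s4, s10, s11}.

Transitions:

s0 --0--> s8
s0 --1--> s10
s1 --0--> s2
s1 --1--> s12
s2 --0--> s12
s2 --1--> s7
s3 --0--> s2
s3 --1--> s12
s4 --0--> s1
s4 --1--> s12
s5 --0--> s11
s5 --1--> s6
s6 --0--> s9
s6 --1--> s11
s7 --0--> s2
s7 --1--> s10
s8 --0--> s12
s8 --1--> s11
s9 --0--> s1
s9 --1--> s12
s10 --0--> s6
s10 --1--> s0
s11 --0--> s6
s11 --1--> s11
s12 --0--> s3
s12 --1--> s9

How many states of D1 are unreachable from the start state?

2

Starting at s0 and following transitions, the reachable set is {s0, s1, s2, s3, s6, s7, s8, s9, s10, s11, s12}. That leaves s4, s5 unreachable — 2 in total.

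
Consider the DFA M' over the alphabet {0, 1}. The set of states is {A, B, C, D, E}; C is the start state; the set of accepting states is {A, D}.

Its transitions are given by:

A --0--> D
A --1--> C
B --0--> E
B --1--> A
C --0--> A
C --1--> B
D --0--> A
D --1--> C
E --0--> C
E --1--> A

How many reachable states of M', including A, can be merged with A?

Initial partition by acceptance: {A,D} | {B,C,E}.
Split {B,C,E} by δ(·,0) → {B,E} and {C}.
Split {B,E} by δ(·,0) → {B} and {E}.
Stable partition: {A,D} | {B} | {C} | {E} — 4 equivalence classes.
State A belongs to the block {A,D}, which has 2 states.

2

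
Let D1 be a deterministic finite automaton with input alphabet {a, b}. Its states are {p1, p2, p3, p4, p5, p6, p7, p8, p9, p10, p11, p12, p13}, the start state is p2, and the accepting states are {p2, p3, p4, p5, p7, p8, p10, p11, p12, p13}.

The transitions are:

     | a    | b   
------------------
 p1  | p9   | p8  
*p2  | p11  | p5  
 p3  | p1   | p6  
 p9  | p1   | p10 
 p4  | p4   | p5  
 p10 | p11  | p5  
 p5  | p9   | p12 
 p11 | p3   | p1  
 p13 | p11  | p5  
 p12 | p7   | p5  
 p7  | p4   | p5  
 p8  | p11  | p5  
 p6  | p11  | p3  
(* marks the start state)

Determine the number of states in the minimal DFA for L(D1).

First remove the unreachable states {p13}; 12 states remain.
P0 = {p2,p3,p4,p5,p7,p8,p10,p11,p12} | {p1,p6,p9}.
Split {p2,p3,p4,p5,p7,p8,p10,p11,p12} by δ(·,a) → {p2,p4,p7,p8,p10,p11,p12} and {p3,p5}.
Split {p2,p4,p7,p8,p10,p11,p12} by δ(·,a) → {p2,p4,p7,p8,p10,p12} and {p11}.
Split {p2,p4,p7,p8,p10,p12} by δ(·,a) → {p2,p8,p10} and {p4,p7,p12}.
Split {p1,p6,p9} by δ(·,a) → {p1,p9} and {p6}.
Split {p3,p5} by δ(·,b) → {p3} and {p5}.
The partition is now stable with 7 blocks: {p2,p8,p10} | {p1,p9} | {p3} | {p11} | {p4,p7,p12} | {p6} | {p5}.

7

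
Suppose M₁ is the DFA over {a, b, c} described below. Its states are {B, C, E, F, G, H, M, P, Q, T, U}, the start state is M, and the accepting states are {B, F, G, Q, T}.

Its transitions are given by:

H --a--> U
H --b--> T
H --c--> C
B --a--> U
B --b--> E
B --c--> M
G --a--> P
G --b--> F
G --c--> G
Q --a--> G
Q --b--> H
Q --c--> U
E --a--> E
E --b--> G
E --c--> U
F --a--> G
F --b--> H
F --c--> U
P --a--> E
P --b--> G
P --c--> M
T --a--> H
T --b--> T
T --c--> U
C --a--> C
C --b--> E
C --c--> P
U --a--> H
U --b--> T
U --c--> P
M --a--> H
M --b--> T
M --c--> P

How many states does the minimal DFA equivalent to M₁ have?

7

Reachable states from the start: {C,E,F,G,H,M,P,T,U}. Unreachable: {B,Q} — drop them.
Start with accepting vs non-accepting: {F,G,T} | {C,E,H,M,P,U}.
Split {F,G,T} by δ(·,a) → {G,T} and {F}.
On input b, block {G,T} splits into {T} and {G}.
On input b, block {C,E,H,M,P,U} splits into {H,M,U} and {E,P} and {C}.
On input c, block {H,M,U} splits into {M,U} and {H}.
No further refinement is possible. Final partition (7 blocks): {T} | {M,U} | {F} | {G} | {E,P} | {C} | {H}.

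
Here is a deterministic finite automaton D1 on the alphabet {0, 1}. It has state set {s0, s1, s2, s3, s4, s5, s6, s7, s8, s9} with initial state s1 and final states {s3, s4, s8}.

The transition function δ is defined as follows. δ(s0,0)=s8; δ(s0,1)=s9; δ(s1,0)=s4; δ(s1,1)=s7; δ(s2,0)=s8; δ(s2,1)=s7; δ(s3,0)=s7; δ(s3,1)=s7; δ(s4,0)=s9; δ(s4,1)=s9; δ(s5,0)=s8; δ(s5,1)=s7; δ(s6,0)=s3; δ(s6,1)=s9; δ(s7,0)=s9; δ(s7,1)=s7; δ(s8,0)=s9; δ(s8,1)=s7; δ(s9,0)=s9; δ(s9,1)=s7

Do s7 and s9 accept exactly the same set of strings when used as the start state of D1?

Yes

States {s0,s2,s3,s5,s6,s8} cannot be reached from the start state, so discard them.
Initial partition by acceptance: {s4} | {s1,s7,s9}.
Refine {s1,s7,s9} on symbol 0: members go to different blocks, giving {s7,s9} and {s1}.
No further refinement is possible. Final partition (3 blocks): {s4} | {s7,s9} | {s1}.
s7 and s9 lie in the same block of the stable partition, so they are equivalent — no string distinguishes them.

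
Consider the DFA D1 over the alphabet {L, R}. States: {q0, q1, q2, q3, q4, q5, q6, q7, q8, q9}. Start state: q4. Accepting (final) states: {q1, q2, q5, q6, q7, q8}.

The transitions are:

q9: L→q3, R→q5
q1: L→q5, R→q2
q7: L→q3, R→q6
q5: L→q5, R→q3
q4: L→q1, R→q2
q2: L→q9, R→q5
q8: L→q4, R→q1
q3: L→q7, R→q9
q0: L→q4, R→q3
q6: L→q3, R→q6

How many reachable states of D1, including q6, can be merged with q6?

2

Reachable states from the start: {q1,q2,q3,q4,q5,q6,q7,q9}. Unreachable: {q0,q8} — drop them.
Initial partition by acceptance: {q1,q2,q5,q6,q7} | {q3,q4,q9}.
Split {q1,q2,q5,q6,q7} by δ(·,L) → {q2,q6,q7} and {q1,q5}.
Refine {q2,q6,q7} on symbol R: members go to different blocks, giving {q6,q7} and {q2}.
Split {q3,q4,q9} by δ(·,L) → {q3} and {q4} and {q9}.
Split {q1,q5} by δ(·,R) → {q1} and {q5}.
No further refinement is possible. Final partition (7 blocks): {q6,q7} | {q3} | {q1} | {q2} | {q4} | {q9} | {q5}.
State q6 belongs to the block {q6,q7}, which has 2 states.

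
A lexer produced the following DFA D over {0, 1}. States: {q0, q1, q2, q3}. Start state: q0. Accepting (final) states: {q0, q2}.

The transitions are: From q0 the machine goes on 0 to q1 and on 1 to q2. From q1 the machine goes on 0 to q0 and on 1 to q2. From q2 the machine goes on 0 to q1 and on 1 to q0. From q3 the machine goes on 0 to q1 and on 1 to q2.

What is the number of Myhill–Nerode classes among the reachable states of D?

2

States {q3} cannot be reached from the start state, so discard them.
P0 = {q0,q2} | {q1}.
Stable partition: {q0,q2} | {q1} — 2 equivalence classes.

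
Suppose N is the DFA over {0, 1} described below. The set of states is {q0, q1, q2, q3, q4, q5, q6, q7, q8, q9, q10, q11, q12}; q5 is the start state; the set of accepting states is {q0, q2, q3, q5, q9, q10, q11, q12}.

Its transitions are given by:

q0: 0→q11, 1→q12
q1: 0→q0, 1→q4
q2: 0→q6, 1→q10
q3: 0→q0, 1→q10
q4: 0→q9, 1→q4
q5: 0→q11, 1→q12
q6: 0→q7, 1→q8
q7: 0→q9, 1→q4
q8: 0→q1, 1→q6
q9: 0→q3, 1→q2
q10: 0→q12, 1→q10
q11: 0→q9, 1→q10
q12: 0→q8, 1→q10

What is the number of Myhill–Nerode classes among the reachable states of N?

All states are reachable from the start state.
Initial partition by acceptance: {q0,q2,q3,q5,q9,q10,q11,q12} | {q1,q4,q6,q7,q8}.
Refine {q0,q2,q3,q5,q9,q10,q11,q12} on symbol 0: members go to different blocks, giving {q0,q3,q5,q9,q10,q11} and {q2,q12}.
On input 0, block {q0,q3,q5,q9,q10,q11} splits into {q0,q3,q5,q9,q11} and {q10}.
Refine {q0,q3,q5,q9,q11} on symbol 1: members go to different blocks, giving {q0,q5,q9} and {q3,q11}.
On input 0, block {q1,q4,q6,q7,q8} splits into {q1,q4,q7} and {q6,q8}.
No further refinement is possible. Final partition (6 blocks): {q0,q5,q9} | {q1,q4,q7} | {q2,q12} | {q10} | {q3,q11} | {q6,q8}.

6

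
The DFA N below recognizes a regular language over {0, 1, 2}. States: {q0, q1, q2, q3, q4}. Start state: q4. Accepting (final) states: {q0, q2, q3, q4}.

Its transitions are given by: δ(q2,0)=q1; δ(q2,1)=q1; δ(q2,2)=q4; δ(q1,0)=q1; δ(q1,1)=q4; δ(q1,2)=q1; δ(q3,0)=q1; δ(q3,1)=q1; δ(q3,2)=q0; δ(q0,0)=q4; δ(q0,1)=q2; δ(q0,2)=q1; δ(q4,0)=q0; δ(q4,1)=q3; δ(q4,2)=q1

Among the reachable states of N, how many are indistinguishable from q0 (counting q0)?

2

Initial partition by acceptance: {q0,q2,q3,q4} | {q1}.
Refine {q0,q2,q3,q4} on symbol 0: members go to different blocks, giving {q0,q4} and {q2,q3}.
Stable partition: {q0,q4} | {q1} | {q2,q3} — 3 equivalence classes.
State q0 belongs to the block {q0,q4}, which has 2 states.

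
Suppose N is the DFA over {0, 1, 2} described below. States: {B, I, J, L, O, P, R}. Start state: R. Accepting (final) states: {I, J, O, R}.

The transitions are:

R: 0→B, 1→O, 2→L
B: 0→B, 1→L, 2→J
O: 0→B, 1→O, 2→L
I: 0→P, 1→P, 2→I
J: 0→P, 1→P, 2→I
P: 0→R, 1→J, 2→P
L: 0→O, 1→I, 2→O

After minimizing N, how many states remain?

5

Initial partition by acceptance: {I,J,O,R} | {B,L,P}.
Split {I,J,O,R} by δ(·,1) → {I,J} and {O,R}.
Refine {B,L,P} on symbol 0: members go to different blocks, giving {L,P} and {B}.
Refine {L,P} on symbol 2: members go to different blocks, giving {L} and {P}.
The partition is now stable with 5 blocks: {I,J} | {L} | {O,R} | {B} | {P}.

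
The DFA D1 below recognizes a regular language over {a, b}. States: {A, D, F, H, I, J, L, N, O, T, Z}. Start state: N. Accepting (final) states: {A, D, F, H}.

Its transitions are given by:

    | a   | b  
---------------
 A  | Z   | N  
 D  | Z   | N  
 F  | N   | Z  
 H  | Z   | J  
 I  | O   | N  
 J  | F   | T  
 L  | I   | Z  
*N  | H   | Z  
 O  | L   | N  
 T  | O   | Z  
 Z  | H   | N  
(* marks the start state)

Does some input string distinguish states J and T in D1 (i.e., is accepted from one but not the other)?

Yes

Reachable states from the start: {F,H,I,J,L,N,O,T,Z}. Unreachable: {A,D} — drop them.
Initial partition by acceptance: {F,H} | {I,J,L,N,O,T,Z}.
On input a, block {I,J,L,N,O,T,Z} splits into {I,L,O,T} and {J,N,Z}.
On input b, block {J,N,Z} splits into {N,Z} and {J}.
On input b, block {F,H} splits into {F} and {H}.
No further refinement is possible. Final partition (5 blocks): {F} | {I,L,O,T} | {N,Z} | {J} | {H}.
J and T end up in different blocks, so they are distinguishable. For instance, the string 'a' is accepted from only J.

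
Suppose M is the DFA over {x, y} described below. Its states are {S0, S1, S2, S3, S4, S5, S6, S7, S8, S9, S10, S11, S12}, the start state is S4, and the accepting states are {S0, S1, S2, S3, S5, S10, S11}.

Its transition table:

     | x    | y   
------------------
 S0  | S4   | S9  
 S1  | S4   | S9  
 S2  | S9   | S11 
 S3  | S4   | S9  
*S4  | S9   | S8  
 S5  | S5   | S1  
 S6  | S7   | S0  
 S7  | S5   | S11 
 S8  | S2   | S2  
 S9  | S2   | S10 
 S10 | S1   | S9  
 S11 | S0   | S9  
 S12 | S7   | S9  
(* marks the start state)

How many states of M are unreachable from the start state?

BFS from S4 reaches {S0, S1, S2, S4, S8, S9, S10, S11}; the 5 state(s) S3, S5, S6, S7, S12 are never visited.

5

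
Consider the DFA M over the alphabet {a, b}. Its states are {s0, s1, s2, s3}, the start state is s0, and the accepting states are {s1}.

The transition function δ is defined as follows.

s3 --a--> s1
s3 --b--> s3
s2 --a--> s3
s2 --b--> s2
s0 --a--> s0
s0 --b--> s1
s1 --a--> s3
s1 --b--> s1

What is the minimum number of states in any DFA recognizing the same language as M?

First remove the unreachable states {s2}; 3 states remain.
Initial partition by acceptance: {s1} | {s0,s3}.
On input a, block {s0,s3} splits into {s0} and {s3}.
Stable partition: {s1} | {s0} | {s3} — 3 equivalence classes.

3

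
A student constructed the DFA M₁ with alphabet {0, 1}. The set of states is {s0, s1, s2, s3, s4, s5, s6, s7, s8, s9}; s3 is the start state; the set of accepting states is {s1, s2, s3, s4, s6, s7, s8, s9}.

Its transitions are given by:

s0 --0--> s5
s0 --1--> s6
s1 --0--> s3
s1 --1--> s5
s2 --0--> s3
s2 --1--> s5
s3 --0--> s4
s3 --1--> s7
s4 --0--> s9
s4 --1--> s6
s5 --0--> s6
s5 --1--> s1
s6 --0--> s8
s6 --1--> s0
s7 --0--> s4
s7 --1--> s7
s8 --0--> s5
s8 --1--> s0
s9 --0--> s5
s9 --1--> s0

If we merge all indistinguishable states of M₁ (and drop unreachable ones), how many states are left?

7

First remove the unreachable states {s2}; 9 states remain.
Start with accepting vs non-accepting: {s1,s3,s4,s6,s7,s8,s9} | {s0,s5}.
Split {s1,s3,s4,s6,s7,s8,s9} by δ(·,0) → {s1,s3,s4,s6,s7} and {s8,s9}.
Split {s1,s3,s4,s6,s7} by δ(·,0) → {s1,s3,s7} and {s4,s6}.
Split {s1,s3,s7} by δ(·,0) → {s3,s7} and {s1}.
On input 0, block {s0,s5} splits into {s0} and {s5}.
On input 1, block {s4,s6} splits into {s4} and {s6}.
No further refinement is possible. Final partition (7 blocks): {s3,s7} | {s0} | {s8,s9} | {s4} | {s1} | {s5} | {s6}.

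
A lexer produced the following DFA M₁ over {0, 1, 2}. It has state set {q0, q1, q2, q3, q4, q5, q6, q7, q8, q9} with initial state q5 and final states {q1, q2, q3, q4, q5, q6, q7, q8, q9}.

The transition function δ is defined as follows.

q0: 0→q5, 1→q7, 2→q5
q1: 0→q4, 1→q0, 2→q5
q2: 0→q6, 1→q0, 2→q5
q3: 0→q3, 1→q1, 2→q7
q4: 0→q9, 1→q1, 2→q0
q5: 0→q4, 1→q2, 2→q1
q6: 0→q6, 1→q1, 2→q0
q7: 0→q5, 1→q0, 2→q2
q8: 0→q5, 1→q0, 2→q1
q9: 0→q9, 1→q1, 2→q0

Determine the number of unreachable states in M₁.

No path from q5 leads to q3, q8; the other 8 states are all reachable.

2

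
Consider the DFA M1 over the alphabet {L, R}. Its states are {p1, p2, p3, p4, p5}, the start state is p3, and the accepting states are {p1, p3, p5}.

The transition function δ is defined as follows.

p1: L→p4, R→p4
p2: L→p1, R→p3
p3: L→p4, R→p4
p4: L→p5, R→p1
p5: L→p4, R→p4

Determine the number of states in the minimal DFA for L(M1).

Reachable states from the start: {p1,p3,p4,p5}. Unreachable: {p2} — drop them.
Start with accepting vs non-accepting: {p1,p3,p5} | {p4}.
The partition is now stable with 2 blocks: {p1,p3,p5} | {p4}.

2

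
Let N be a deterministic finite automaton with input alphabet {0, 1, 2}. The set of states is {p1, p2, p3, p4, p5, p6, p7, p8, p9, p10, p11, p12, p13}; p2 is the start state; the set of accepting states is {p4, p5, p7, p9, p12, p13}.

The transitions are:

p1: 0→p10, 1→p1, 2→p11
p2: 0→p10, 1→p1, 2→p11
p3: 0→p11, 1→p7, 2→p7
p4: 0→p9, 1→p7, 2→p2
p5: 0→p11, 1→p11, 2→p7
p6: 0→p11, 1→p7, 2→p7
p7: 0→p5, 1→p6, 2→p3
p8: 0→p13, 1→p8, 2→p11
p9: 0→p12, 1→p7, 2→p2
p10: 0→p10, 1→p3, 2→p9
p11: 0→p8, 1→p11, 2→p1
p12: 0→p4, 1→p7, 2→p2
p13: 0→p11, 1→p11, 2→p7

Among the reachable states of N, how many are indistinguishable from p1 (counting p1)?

2

Every state is reachable, so we keep all 13.
P0 = {p4,p5,p7,p9,p12,p13} | {p1,p2,p3,p6,p8,p10,p11}.
On input 0, block {p4,p5,p7,p9,p12,p13} splits into {p4,p7,p9,p12} and {p5,p13}.
On input 0, block {p4,p7,p9,p12} splits into {p4,p9,p12} and {p7}.
On input 0, block {p1,p2,p3,p6,p8,p10,p11} splits into {p1,p2,p3,p6,p10,p11} and {p8}.
On input 0, block {p1,p2,p3,p6,p10,p11} splits into {p1,p2,p3,p6,p10} and {p11}.
Refine {p1,p2,p3,p6,p10} on symbol 0: members go to different blocks, giving {p1,p2,p10} and {p3,p6}.
On input 1, block {p1,p2,p10} splits into {p1,p2} and {p10}.
No further refinement is possible. Final partition (8 blocks): {p4,p9,p12} | {p1,p2} | {p5,p13} | {p7} | {p8} | {p11} | {p3,p6} | {p10}.
State p1 belongs to the block {p1,p2}, which has 2 states.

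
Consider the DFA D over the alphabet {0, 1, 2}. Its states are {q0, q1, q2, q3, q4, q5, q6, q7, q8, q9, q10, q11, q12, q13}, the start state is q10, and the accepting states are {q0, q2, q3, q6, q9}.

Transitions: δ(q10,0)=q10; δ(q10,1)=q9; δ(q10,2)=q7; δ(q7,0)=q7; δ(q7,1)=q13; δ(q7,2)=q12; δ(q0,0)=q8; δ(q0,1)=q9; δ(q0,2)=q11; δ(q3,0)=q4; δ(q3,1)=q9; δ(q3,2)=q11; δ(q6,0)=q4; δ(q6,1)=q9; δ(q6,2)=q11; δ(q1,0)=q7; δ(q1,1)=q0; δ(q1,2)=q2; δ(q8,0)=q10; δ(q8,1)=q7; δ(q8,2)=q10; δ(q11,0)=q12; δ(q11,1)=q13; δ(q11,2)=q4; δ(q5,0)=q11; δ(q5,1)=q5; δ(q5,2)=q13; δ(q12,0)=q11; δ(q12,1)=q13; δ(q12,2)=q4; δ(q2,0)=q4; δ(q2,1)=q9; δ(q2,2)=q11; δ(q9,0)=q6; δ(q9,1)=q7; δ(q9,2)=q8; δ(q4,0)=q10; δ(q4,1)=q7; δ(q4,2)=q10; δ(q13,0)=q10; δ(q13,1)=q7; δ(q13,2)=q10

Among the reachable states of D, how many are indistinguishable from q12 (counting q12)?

2

Reachable states from the start: {q4,q6,q7,q8,q9,q10,q11,q12,q13}. Unreachable: {q0,q1,q2,q3,q5} — drop them.
Initial partition by acceptance: {q6,q9} | {q4,q7,q8,q10,q11,q12,q13}.
On input 0, block {q6,q9} splits into {q6} and {q9}.
Refine {q4,q7,q8,q10,q11,q12,q13} on symbol 1: members go to different blocks, giving {q4,q7,q8,q11,q12,q13} and {q10}.
On input 0, block {q4,q7,q8,q11,q12,q13} splits into {q4,q8,q13} and {q7,q11,q12}.
Split {q7,q11,q12} by δ(·,2) → {q11,q12} and {q7}.
No further refinement is possible. Final partition (6 blocks): {q6} | {q4,q8,q13} | {q9} | {q10} | {q11,q12} | {q7}.
The equivalence class containing q12 is {q11,q12}, of size 2.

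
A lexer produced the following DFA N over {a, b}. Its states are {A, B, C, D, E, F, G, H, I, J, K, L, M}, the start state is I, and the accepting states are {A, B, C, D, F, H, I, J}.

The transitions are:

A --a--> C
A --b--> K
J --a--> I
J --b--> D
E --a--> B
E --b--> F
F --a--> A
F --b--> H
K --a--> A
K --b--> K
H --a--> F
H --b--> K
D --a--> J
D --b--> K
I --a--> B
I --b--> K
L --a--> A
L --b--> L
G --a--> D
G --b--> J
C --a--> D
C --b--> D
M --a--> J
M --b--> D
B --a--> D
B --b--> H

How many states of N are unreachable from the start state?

BFS from I reaches {A, B, C, D, F, H, I, J, K}; the 4 state(s) E, G, L, M are never visited.

4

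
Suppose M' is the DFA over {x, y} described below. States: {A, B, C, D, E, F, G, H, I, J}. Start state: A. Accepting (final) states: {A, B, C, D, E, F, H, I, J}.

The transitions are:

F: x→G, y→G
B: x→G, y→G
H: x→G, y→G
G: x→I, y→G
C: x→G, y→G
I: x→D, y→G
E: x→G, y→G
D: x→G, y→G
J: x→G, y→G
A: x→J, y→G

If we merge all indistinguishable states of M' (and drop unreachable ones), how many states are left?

Reachable states from the start: {A,D,G,I,J}. Unreachable: {B,C,E,F,H} — drop them.
Start with accepting vs non-accepting: {A,D,I,J} | {G}.
On input x, block {A,D,I,J} splits into {A,I} and {D,J}.
Stable partition: {A,I} | {G} | {D,J} — 3 equivalence classes.

3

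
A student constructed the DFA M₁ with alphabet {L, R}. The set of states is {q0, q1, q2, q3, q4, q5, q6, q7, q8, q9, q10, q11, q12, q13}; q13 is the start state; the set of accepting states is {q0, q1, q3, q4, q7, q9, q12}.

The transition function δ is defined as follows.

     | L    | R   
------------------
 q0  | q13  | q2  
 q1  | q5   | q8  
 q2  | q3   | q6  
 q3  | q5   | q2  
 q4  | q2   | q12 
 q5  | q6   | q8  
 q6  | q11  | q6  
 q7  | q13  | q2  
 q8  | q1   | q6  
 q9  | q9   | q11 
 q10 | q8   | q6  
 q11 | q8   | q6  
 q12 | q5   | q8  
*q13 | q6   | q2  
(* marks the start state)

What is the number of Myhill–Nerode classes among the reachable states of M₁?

First remove the unreachable states {q0,q4,q7,q9,q10,q12}; 8 states remain.
Start with accepting vs non-accepting: {q1,q3} | {q2,q5,q6,q8,q11,q13}.
On input L, block {q2,q5,q6,q8,q11,q13} splits into {q5,q6,q11,q13} and {q2,q8}.
Refine {q5,q6,q11,q13} on symbol L: members go to different blocks, giving {q5,q6,q13} and {q11}.
Split {q5,q6,q13} by δ(·,L) → {q5,q13} and {q6}.
No further refinement is possible. Final partition (5 blocks): {q1,q3} | {q5,q13} | {q2,q8} | {q11} | {q6}.

5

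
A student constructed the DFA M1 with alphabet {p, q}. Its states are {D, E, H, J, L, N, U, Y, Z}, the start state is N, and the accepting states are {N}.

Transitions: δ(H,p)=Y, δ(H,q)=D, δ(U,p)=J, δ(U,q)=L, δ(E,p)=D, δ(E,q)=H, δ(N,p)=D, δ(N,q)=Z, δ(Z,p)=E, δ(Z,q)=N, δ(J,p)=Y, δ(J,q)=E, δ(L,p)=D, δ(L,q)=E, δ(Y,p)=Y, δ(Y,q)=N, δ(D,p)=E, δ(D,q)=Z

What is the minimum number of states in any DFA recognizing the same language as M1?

States {J,L,U} cannot be reached from the start state, so discard them.
Initial partition by acceptance: {N} | {D,E,H,Y,Z}.
Refine {D,E,H,Y,Z} on symbol q: members go to different blocks, giving {D,E,H} and {Y,Z}.
Refine {D,E,H} on symbol p: members go to different blocks, giving {D,E} and {H}.
Refine {D,E} on symbol q: members go to different blocks, giving {E} and {D}.
Split {Y,Z} by δ(·,p) → {Z} and {Y}.
The partition is now stable with 6 blocks: {N} | {E} | {Z} | {H} | {D} | {Y}.

6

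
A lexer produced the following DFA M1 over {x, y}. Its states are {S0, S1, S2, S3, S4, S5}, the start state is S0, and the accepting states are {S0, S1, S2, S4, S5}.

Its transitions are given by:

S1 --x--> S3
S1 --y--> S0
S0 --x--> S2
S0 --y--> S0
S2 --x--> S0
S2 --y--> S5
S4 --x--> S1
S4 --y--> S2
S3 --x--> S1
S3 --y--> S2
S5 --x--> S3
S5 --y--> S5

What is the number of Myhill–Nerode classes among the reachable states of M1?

First remove the unreachable states {S4}; 5 states remain.
Initial partition by acceptance: {S0,S1,S2,S5} | {S3}.
Refine {S0,S1,S2,S5} on symbol x: members go to different blocks, giving {S0,S2} and {S1,S5}.
Split {S0,S2} by δ(·,y) → {S0} and {S2}.
Split {S1,S5} by δ(·,y) → {S1} and {S5}.
Stable partition: {S0} | {S3} | {S1} | {S2} | {S5} — 5 equivalence classes.

5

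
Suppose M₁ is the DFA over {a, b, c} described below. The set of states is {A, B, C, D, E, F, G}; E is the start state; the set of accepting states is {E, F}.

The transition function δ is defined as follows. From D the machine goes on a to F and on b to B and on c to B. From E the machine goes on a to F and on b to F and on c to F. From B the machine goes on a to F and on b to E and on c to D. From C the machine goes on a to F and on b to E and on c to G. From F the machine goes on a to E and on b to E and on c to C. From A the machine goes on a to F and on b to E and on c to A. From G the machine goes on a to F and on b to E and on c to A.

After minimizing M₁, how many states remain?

3

First remove the unreachable states {B,D}; 5 states remain.
P0 = {E,F} | {A,C,G}.
Refine {E,F} on symbol c: members go to different blocks, giving {E} and {F}.
The partition is now stable with 3 blocks: {E} | {A,C,G} | {F}.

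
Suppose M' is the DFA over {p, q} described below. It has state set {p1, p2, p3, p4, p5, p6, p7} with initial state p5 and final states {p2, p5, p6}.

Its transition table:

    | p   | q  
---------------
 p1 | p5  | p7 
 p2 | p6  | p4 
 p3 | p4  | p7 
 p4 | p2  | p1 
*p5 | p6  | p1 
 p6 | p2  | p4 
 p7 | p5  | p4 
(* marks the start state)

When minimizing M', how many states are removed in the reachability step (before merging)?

BFS from p5 reaches {p1, p2, p4, p5, p6, p7}; the 1 state(s) p3 are never visited.

1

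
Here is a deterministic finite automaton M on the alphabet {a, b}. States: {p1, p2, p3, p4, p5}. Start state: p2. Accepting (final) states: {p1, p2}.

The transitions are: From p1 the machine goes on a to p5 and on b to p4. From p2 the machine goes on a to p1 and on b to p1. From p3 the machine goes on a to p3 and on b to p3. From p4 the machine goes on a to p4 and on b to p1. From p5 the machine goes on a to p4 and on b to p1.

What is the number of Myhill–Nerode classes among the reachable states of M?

3

First remove the unreachable states {p3}; 4 states remain.
Start with accepting vs non-accepting: {p1,p2} | {p4,p5}.
Refine {p1,p2} on symbol a: members go to different blocks, giving {p1} and {p2}.
No further refinement is possible. Final partition (3 blocks): {p1} | {p4,p5} | {p2}.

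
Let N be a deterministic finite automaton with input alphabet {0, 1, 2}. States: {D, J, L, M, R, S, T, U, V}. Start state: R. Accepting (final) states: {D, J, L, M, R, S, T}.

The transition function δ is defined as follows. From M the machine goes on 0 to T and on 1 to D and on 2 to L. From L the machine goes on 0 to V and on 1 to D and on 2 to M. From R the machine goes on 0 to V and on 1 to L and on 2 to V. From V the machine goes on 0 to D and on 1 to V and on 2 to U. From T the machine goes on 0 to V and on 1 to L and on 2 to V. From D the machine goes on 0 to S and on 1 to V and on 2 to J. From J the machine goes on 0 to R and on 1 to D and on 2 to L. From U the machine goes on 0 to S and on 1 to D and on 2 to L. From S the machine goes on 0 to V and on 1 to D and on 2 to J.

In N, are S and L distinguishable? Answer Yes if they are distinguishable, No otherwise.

All states are reachable from the start state.
P0 = {D,J,L,M,R,S,T} | {U,V}.
Refine {D,J,L,M,R,S,T} on symbol 0: members go to different blocks, giving {L,R,S,T} and {D,J,M}.
Split {L,R,S,T} by δ(·,1) → {L,S} and {R,T}.
Refine {U,V} on symbol 0: members go to different blocks, giving {U} and {V}.
Split {D,J,M} by δ(·,0) → {J,M} and {D}.
Stable partition: {L,S} | {U} | {J,M} | {R,T} | {V} | {D} — 6 equivalence classes.
S and L lie in the same block of the stable partition, so they are equivalent — no string distinguishes them.

No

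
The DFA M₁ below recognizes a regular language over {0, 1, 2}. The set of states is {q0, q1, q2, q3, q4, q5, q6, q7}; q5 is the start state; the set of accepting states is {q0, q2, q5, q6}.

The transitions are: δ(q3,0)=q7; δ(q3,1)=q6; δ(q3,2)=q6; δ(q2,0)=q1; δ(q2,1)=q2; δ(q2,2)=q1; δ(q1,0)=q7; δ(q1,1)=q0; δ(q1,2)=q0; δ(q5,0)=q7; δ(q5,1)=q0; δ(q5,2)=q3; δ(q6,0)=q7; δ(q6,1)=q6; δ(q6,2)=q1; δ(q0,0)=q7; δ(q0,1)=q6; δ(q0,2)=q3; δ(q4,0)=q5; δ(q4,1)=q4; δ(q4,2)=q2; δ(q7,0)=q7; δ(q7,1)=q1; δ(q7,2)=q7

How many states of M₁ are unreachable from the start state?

Starting at q5 and following transitions, the reachable set is {q0, q1, q3, q5, q6, q7}. That leaves q2, q4 unreachable — 2 in total.

2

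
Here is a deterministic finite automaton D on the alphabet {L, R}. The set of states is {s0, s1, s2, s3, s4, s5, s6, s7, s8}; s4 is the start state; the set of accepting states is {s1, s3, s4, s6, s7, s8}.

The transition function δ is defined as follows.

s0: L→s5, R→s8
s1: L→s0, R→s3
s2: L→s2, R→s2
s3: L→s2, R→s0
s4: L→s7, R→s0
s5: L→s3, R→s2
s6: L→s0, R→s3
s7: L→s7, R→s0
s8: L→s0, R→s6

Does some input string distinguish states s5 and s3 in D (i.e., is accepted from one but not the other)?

First remove the unreachable states {s1}; 8 states remain.
P0 = {s3,s4,s6,s7,s8} | {s0,s2,s5}.
On input L, block {s3,s4,s6,s7,s8} splits into {s3,s6,s8} and {s4,s7}.
Split {s3,s6,s8} by δ(·,R) → {s6,s8} and {s3}.
On input R, block {s6,s8} splits into {s6} and {s8}.
Split {s0,s2,s5} by δ(·,L) → {s0,s2} and {s5}.
Split {s0,s2} by δ(·,L) → {s0} and {s2}.
The partition is now stable with 7 blocks: {s6} | {s0} | {s4,s7} | {s3} | {s8} | {s5} | {s2}.
s5 and s3 end up in different blocks, so they are distinguishable. For instance, the string 'ε' is accepted from only s3.

Yes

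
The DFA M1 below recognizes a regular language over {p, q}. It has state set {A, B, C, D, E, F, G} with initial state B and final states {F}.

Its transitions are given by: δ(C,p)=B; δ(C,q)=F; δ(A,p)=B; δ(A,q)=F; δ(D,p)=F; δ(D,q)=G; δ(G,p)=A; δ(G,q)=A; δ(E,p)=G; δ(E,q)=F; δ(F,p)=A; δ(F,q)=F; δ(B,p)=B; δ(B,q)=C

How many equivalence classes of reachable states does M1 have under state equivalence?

First remove the unreachable states {D,E,G}; 4 states remain.
Start with accepting vs non-accepting: {F} | {A,B,C}.
On input q, block {A,B,C} splits into {A,C} and {B}.
Stable partition: {F} | {A,C} | {B} — 3 equivalence classes.

3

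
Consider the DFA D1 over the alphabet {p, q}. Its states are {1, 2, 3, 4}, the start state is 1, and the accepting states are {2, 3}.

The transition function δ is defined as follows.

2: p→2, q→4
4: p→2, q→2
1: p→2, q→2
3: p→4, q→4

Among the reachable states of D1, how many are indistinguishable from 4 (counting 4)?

First remove the unreachable states {3}; 3 states remain.
P0 = {2} | {1,4}.
Stable partition: {2} | {1,4} — 2 equivalence classes.
State 4 belongs to the block {1,4}, which has 2 states.

2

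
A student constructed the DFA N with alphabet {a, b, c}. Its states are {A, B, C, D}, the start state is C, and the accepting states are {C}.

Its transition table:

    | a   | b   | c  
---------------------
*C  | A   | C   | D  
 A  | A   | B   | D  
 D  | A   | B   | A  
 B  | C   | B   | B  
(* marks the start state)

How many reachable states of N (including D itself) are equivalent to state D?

2

All states are reachable from the start state.
Start with accepting vs non-accepting: {C} | {A,B,D}.
Refine {A,B,D} on symbol a: members go to different blocks, giving {A,D} and {B}.
Stable partition: {C} | {A,D} | {B} — 3 equivalence classes.
The equivalence class containing D is {A,D}, of size 2.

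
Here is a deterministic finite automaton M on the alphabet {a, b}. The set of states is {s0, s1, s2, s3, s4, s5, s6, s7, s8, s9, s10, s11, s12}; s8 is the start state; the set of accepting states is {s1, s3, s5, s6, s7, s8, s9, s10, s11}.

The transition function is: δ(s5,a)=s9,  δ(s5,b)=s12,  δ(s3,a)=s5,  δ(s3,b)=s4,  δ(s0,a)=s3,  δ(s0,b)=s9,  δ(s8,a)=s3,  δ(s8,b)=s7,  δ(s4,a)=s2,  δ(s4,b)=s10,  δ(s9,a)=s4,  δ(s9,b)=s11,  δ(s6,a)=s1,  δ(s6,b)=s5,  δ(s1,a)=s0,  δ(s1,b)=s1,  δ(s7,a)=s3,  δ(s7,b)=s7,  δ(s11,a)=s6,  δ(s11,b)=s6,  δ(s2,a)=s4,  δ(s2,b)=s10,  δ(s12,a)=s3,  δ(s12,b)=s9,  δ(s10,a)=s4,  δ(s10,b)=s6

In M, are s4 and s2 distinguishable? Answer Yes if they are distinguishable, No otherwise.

All states are reachable from the start state.
P0 = {s1,s3,s5,s6,s7,s8,s9,s10,s11} | {s0,s2,s4,s12}.
Refine {s1,s3,s5,s6,s7,s8,s9,s10,s11} on symbol a: members go to different blocks, giving {s3,s5,s6,s7,s8,s11} and {s1,s9,s10}.
Refine {s3,s5,s6,s7,s8,s11} on symbol a: members go to different blocks, giving {s3,s7,s8,s11} and {s5,s6}.
Split {s3,s7,s8,s11} by δ(·,a) → {s3,s11} and {s7,s8}.
Refine {s3,s11} on symbol b: members go to different blocks, giving {s3} and {s11}.
On input a, block {s0,s2,s4,s12} splits into {s0,s12} and {s2,s4}.
Split {s1,s9,s10} by δ(·,a) → {s9,s10} and {s1}.
Refine {s9,s10} on symbol b: members go to different blocks, giving {s9} and {s10}.
On input a, block {s5,s6} splits into {s5} and {s6}.
No further refinement is possible. Final partition (10 blocks): {s3} | {s0,s12} | {s9} | {s5} | {s7,s8} | {s11} | {s2,s4} | {s1} | {s10} | {s6}.
s4 and s2 lie in the same block of the stable partition, so they are equivalent — no string distinguishes them.

No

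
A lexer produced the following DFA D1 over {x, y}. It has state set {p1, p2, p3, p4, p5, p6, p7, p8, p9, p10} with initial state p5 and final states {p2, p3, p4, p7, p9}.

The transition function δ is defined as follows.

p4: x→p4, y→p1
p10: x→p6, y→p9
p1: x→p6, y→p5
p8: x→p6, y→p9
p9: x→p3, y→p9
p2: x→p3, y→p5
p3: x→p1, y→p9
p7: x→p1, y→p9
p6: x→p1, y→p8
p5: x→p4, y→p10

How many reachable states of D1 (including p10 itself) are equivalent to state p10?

2

States {p2,p7} cannot be reached from the start state, so discard them.
Initial partition by acceptance: {p3,p4,p9} | {p1,p5,p6,p8,p10}.
Refine {p3,p4,p9} on symbol x: members go to different blocks, giving {p4,p9} and {p3}.
Refine {p4,p9} on symbol x: members go to different blocks, giving {p4} and {p9}.
Refine {p1,p5,p6,p8,p10} on symbol x: members go to different blocks, giving {p1,p6,p8,p10} and {p5}.
Split {p1,p6,p8,p10} by δ(·,y) → {p8,p10} and {p1} and {p6}.
The partition is now stable with 7 blocks: {p4} | {p8,p10} | {p3} | {p9} | {p5} | {p1} | {p6}.
The equivalence class containing p10 is {p8,p10}, of size 2.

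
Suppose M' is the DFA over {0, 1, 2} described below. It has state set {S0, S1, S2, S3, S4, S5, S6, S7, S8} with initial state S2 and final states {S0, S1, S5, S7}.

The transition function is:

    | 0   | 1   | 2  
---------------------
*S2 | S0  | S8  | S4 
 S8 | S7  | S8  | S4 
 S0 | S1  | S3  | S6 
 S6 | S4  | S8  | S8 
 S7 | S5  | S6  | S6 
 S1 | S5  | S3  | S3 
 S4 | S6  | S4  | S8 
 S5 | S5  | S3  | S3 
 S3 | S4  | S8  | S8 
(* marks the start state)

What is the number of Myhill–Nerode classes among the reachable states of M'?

All states are reachable from the start state.
Initial partition by acceptance: {S0,S1,S5,S7} | {S2,S3,S4,S6,S8}.
Refine {S2,S3,S4,S6,S8} on symbol 0: members go to different blocks, giving {S3,S4,S6} and {S2,S8}.
Split {S3,S4,S6} by δ(·,1) → {S3,S6} and {S4}.
No further refinement is possible. Final partition (4 blocks): {S0,S1,S5,S7} | {S3,S6} | {S2,S8} | {S4}.

4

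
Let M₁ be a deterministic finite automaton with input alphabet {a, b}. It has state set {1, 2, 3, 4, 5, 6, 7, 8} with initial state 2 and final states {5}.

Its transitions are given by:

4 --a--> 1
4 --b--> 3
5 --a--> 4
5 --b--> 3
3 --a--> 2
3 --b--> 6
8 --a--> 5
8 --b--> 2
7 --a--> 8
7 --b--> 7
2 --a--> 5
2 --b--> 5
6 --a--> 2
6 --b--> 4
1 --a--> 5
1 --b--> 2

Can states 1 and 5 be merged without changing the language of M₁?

No

First remove the unreachable states {7,8}; 6 states remain.
Start with accepting vs non-accepting: {5} | {1,2,3,4,6}.
On input a, block {1,2,3,4,6} splits into {3,4,6} and {1,2}.
Split {1,2} by δ(·,b) → {1} and {2}.
Split {3,4,6} by δ(·,a) → {3,6} and {4}.
Refine {3,6} on symbol b: members go to different blocks, giving {3} and {6}.
Stable partition: {5} | {3} | {1} | {2} | {4} | {6} — 6 equivalence classes.
1 and 5 end up in different blocks, so they are distinguishable. For instance, the string 'ε' is accepted from only 5.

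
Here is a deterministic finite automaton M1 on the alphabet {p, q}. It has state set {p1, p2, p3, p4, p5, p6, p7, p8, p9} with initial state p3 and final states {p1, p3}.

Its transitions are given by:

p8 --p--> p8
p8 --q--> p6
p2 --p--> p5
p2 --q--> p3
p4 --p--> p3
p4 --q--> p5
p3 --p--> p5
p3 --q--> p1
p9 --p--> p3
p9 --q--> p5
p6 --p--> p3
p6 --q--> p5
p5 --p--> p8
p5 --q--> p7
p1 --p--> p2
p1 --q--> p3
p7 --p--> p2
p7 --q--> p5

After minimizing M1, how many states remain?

7

States {p4,p9} cannot be reached from the start state, so discard them.
Initial partition by acceptance: {p1,p3} | {p2,p5,p6,p7,p8}.
Refine {p2,p5,p6,p7,p8} on symbol p: members go to different blocks, giving {p2,p5,p7,p8} and {p6}.
On input q, block {p2,p5,p7,p8} splits into {p5,p7} and {p2} and {p8}.
Split {p1,p3} by δ(·,p) → {p1} and {p3}.
On input p, block {p5,p7} splits into {p5} and {p7}.
The partition is now stable with 7 blocks: {p1} | {p5} | {p6} | {p2} | {p8} | {p3} | {p7}.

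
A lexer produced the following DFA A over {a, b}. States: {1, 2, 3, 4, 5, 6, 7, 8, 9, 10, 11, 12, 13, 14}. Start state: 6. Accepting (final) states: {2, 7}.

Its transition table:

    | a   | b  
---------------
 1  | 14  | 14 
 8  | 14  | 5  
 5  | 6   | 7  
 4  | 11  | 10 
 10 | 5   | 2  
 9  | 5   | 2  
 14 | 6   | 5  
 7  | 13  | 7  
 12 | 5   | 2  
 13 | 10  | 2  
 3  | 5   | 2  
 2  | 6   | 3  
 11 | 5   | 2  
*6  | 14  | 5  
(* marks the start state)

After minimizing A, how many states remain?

States {1,4,8,9,11,12} cannot be reached from the start state, so discard them.
Start with accepting vs non-accepting: {2,7} | {3,5,6,10,13,14}.
On input b, block {2,7} splits into {2} and {7}.
Refine {3,5,6,10,13,14} on symbol b: members go to different blocks, giving {3,10,13} and {6,14} and {5}.
Refine {3,10,13} on symbol a: members go to different blocks, giving {3,10} and {13}.
No further refinement is possible. Final partition (6 blocks): {2} | {3,10} | {7} | {6,14} | {5} | {13}.

6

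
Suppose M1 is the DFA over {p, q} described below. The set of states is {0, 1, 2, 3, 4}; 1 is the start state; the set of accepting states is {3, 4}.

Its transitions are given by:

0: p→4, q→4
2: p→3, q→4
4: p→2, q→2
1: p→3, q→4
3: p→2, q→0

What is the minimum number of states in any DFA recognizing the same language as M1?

Every state is reachable, so we keep all 5.
Start with accepting vs non-accepting: {3,4} | {0,1,2}.
Stable partition: {3,4} | {0,1,2} — 2 equivalence classes.

2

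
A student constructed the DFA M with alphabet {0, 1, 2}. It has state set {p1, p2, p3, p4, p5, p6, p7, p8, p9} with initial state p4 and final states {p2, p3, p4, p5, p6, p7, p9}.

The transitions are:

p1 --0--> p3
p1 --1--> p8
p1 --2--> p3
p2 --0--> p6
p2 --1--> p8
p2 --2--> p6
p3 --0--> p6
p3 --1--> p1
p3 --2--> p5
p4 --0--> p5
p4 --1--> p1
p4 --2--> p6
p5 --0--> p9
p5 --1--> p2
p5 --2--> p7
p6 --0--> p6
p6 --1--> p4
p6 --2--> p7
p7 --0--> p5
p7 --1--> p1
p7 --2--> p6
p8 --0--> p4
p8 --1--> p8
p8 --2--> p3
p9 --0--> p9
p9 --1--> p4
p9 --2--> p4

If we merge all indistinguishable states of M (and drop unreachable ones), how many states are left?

All states are reachable from the start state.
P0 = {p2,p3,p4,p5,p6,p7,p9} | {p1,p8}.
Split {p2,p3,p4,p5,p6,p7,p9} by δ(·,1) → {p2,p3,p4,p7} and {p5,p6,p9}.
The partition is now stable with 3 blocks: {p2,p3,p4,p7} | {p1,p8} | {p5,p6,p9}.

3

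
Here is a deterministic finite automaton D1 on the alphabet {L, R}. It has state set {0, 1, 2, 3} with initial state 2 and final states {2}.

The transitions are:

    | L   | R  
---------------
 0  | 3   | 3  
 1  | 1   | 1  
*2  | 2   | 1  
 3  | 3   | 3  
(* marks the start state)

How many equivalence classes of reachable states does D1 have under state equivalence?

2

States {0,3} cannot be reached from the start state, so discard them.
P0 = {2} | {1}.
No further refinement is possible. Final partition (2 blocks): {2} | {1}.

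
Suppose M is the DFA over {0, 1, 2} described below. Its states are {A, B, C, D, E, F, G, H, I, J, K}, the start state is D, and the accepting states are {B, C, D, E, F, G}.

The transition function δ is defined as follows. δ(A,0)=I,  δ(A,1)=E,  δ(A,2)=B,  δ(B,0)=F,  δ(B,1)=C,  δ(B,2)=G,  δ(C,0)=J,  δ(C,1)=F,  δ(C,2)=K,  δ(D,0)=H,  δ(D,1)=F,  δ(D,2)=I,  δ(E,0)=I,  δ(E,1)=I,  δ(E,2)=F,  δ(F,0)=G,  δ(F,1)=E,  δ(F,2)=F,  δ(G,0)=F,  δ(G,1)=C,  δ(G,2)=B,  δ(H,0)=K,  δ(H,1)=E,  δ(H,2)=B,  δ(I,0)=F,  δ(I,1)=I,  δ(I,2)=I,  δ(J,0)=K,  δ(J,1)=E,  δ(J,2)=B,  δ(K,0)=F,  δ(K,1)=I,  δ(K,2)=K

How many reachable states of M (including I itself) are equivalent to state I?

Reachable states from the start: {B,C,D,E,F,G,H,I,J,K}. Unreachable: {A} — drop them.
Start with accepting vs non-accepting: {B,C,D,E,F,G} | {H,I,J,K}.
Refine {B,C,D,E,F,G} on symbol 0: members go to different blocks, giving {B,F,G} and {C,D,E}.
Refine {H,I,J,K} on symbol 0: members go to different blocks, giving {H,J} and {I,K}.
Refine {C,D,E} on symbol 0: members go to different blocks, giving {C,D} and {E}.
Split {B,F,G} by δ(·,1) → {B,G} and {F}.
No further refinement is possible. Final partition (6 blocks): {B,G} | {H,J} | {C,D} | {I,K} | {E} | {F}.
State I belongs to the block {I,K}, which has 2 states.

2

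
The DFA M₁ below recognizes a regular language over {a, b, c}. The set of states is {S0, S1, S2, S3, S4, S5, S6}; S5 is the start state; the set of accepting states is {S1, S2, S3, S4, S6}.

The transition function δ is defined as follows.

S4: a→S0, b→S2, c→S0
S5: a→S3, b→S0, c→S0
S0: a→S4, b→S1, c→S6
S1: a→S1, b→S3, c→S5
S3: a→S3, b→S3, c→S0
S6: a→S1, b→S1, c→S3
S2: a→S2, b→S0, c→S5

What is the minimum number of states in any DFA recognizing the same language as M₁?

All states are reachable from the start state.
Start with accepting vs non-accepting: {S1,S2,S3,S4,S6} | {S0,S5}.
On input a, block {S1,S2,S3,S4,S6} splits into {S1,S2,S3,S6} and {S4}.
Refine {S1,S2,S3,S6} on symbol b: members go to different blocks, giving {S1,S3,S6} and {S2}.
Refine {S1,S3,S6} on symbol c: members go to different blocks, giving {S1,S3} and {S6}.
On input a, block {S0,S5} splits into {S0} and {S5}.
Refine {S1,S3} on symbol c: members go to different blocks, giving {S1} and {S3}.
Stable partition: {S1} | {S0} | {S4} | {S2} | {S6} | {S5} | {S3} — 7 equivalence classes.

7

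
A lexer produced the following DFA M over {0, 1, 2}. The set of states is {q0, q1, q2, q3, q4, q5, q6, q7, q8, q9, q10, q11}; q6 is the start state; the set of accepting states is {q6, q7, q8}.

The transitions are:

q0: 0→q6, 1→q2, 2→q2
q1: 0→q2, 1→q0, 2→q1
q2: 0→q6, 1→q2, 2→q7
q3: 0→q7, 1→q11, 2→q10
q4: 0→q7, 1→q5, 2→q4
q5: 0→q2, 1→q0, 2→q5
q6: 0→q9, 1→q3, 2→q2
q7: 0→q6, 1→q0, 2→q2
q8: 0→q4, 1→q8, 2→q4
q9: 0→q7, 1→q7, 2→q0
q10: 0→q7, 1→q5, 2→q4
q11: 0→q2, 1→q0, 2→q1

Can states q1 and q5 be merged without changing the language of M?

Reachable states from the start: {q0,q1,q2,q3,q4,q5,q6,q7,q9,q10,q11}. Unreachable: {q8} — drop them.
Initial partition by acceptance: {q6,q7} | {q0,q1,q2,q3,q4,q5,q9,q10,q11}.
On input 0, block {q6,q7} splits into {q6} and {q7}.
Refine {q0,q1,q2,q3,q4,q5,q9,q10,q11} on symbol 0: members go to different blocks, giving {q3,q4,q9,q10} and {q1,q5,q11} and {q0,q2}.
On input 1, block {q3,q4,q9,q10} splits into {q3,q4,q10} and {q9}.
Refine {q0,q2} on symbol 2: members go to different blocks, giving {q0} and {q2}.
Stable partition: {q6} | {q3,q4,q10} | {q7} | {q1,q5,q11} | {q0} | {q9} | {q2} — 7 equivalence classes.
q1 and q5 lie in the same block of the stable partition, so they are equivalent — no string distinguishes them.

Yes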